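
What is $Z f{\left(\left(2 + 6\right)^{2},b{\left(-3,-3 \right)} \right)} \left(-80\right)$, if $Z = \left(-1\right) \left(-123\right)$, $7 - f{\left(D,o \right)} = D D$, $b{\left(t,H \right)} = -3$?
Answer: $40235760$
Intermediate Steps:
$f{\left(D,o \right)} = 7 - D^{2}$ ($f{\left(D,o \right)} = 7 - D D = 7 - D^{2}$)
$Z = 123$
$Z f{\left(\left(2 + 6\right)^{2},b{\left(-3,-3 \right)} \right)} \left(-80\right) = 123 \left(7 - \left(\left(2 + 6\right)^{2}\right)^{2}\right) \left(-80\right) = 123 \left(7 - \left(8^{2}\right)^{2}\right) \left(-80\right) = 123 \left(7 - 64^{2}\right) \left(-80\right) = 123 \left(7 - 4096\right) \left(-80\right) = 123 \left(-4089\right) \left(-80\right) = \left(-502947\right) \left(-80\right) = 40235760$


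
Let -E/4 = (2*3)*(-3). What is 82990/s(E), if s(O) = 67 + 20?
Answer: 82990/87 ≈ 953.91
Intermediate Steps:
E = 72 (E = -4*2*3*(-3) = -24*(-3) = -4*(-18) = 72)
s(O) = 87
82990/s(E) = 82990/87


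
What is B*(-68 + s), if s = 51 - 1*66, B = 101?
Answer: -8383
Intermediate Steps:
s = -15 (s = 51 - 66 = -15)
B*(-68 + s) = 101*(-68 - 15) = 101*(-83) = -8383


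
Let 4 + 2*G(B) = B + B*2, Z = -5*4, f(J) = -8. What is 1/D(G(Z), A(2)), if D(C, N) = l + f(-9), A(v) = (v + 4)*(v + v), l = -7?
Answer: -1/15 ≈ -0.066667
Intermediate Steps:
Z = -20
A(v) = 2*v*(4 + v) (A(v) = (4 + v)*(2*v) = 2*v*(4 + v))
G(B) = -2 + 3*B/2 (G(B) = -2 + (B + B*2)/2 = -2 + (B + 2*B)/2 = -2 + (3*B)/2 = -2 + 3*B/2)
D(C, N) = -15 (D(C, N) = -7 - 8 = -15)
1/D(G(Z), A(2)) = 1/(-15) = -1/15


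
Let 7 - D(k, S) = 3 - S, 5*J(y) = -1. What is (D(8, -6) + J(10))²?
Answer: 121/25 ≈ 4.8400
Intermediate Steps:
J(y) = -⅕ (J(y) = (⅕)*(-1) = -⅕)
D(k, S) = 4 + S (D(k, S) = 7 - (3 - S) = 7 + (-3 + S) = 4 + S)
(D(8, -6) + J(10))² = ((4 - 6) - ⅕)² = (-2 - ⅕)² = (-11/5)² = 121/25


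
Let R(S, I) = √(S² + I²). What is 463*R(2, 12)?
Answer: 926*√37 ≈ 5632.6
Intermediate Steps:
R(S, I) = √(I² + S²)
463*R(2, 12) = 463*√(12² + 2²) = 463*√(144 + 4) = 463*√148 = 463*(2*√37) = 926*√37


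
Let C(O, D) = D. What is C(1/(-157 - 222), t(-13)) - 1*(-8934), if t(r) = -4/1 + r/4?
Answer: 35707/4 ≈ 8926.8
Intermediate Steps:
t(r) = -4 + r/4 (t(r) = -4*1 + r*(¼) = -4 + r/4)
C(1/(-157 - 222), t(-13)) - 1*(-8934) = (-4 + (¼)*(-13)) - 1*(-8934) = (-4 - 13/4) + 8934 = -29/4 + 8934 = 35707/4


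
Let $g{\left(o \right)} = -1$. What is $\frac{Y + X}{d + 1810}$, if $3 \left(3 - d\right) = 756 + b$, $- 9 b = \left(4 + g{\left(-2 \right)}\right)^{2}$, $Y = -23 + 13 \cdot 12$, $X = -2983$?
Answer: $- \frac{4275}{2342} \approx -1.8254$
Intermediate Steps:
$Y = 133$ ($Y = -23 + 156 = 133$)
$b = -1$ ($b = - \frac{\left(4 - 1\right)^{2}}{9} = - \frac{3^{2}}{9} = \left(- \frac{1}{9}\right) 9 = -1$)
$d = - \frac{746}{3}$ ($d = 3 - \frac{756 - 1}{3} = 3 - \frac{755}{3} = - \frac{746}{3} \approx -248.67$)
$\frac{Y + X}{d + 1810} = \frac{133 - 2983}{- \frac{746}{3} + 1810} = - \frac{2850}{\frac{4684}{3}} = \left(-2850\right) \frac{3}{4684} = - \frac{4275}{2342}$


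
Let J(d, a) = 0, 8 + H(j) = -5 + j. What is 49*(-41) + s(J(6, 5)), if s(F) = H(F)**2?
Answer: -1840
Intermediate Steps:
H(j) = -13 + j (H(j) = -8 + (-5 + j) = -13 + j)
s(F) = (-13 + F)**2
49*(-41) + s(J(6, 5)) = 49*(-41) + (-13 + 0)**2 = -2009 + (-13)**2 = -2009 + 169 = -1840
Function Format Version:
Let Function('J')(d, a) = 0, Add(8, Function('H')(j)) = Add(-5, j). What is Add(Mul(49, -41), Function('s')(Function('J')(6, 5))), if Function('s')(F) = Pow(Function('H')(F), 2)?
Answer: -1840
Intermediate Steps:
Function('H')(j) = Add(-13, j) (Function('H')(j) = Add(-8, Add(-5, j)) = Add(-13, j))
Function('s')(F) = Pow(Add(-13, F), 2)
Add(Mul(49, -41), Function('s')(Function('J')(6, 5))) = Add(Mul(49, -41), Pow(Add(-13, 0), 2)) = Add(-2009, Pow(-13, 2)) = Add(-2009, 169) = -1840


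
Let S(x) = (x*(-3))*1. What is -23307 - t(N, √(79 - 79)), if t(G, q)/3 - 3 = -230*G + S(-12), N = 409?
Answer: 258786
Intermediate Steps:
S(x) = -3*x (S(x) = -3*x*1 = -3*x)
t(G, q) = 117 - 690*G (t(G, q) = 9 + 3*(-230*G - 3*(-12)) = 9 + 3*(-230*G + 36) = 9 + 3*(36 - 230*G) = 9 + (108 - 690*G) = 117 - 690*G)
-23307 - t(N, √(79 - 79)) = -23307 - (117 - 690*409) = -23307 - (117 - 282210) = -23307 - 1*(-282093) = -23307 + 282093 = 258786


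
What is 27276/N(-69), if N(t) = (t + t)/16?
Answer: -72736/23 ≈ -3162.4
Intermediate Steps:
N(t) = t/8 (N(t) = (2*t)*(1/16) = t/8)
27276/N(-69) = 27276/(((⅛)*(-69))) = 27276/(-69/8) = 27276*(-8/69) = -72736/23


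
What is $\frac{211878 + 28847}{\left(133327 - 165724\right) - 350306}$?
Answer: $- \frac{240725}{382703} \approx -0.62901$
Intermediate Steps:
$\frac{211878 + 28847}{\left(133327 - 165724\right) - 350306} = \frac{240725}{\left(133327 - 165724\right) - 350306} = \frac{240725}{-32397 - 350306} = \frac{240725}{-382703} = 240725 \left(- \frac{1}{382703}\right) = - \frac{240725}{382703}$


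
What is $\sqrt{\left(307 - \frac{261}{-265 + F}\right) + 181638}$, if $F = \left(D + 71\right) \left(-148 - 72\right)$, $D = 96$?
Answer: $\frac{\sqrt{27683337650770}}{12335} \approx 426.55$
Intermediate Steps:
$F = -36740$ ($F = \left(96 + 71\right) \left(-148 - 72\right) = 167 \left(-220\right) = -36740$)
$\sqrt{\left(307 - \frac{261}{-265 + F}\right) + 181638} = \sqrt{\left(307 - \frac{261}{-265 - 36740}\right) + 181638} = \sqrt{\left(307 - \frac{261}{-37005}\right) + 181638} = \sqrt{\left(307 - - \frac{87}{12335}\right) + 181638} = \sqrt{\left(307 + \frac{87}{12335}\right) + 181638} = \sqrt{\frac{3786932}{12335} + 181638} = \sqrt{\frac{2244291662}{12335}} = \frac{\sqrt{27683337650770}}{12335}$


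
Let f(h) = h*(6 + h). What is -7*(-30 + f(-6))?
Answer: 210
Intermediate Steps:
-7*(-30 + f(-6)) = -7*(-30 - 6*(6 - 6)) = -7*(-30 - 6*0) = -7*(-30 + 0) = -7*(-30) = 210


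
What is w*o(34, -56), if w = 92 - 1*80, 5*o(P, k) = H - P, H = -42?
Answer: -912/5 ≈ -182.40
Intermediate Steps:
o(P, k) = -42/5 - P/5 (o(P, k) = (-42 - P)/5 = -42/5 - P/5)
w = 12 (w = 92 - 80 = 12)
w*o(34, -56) = 12*(-42/5 - ⅕*34) = 12*(-42/5 - 34/5) = 12*(-76/5) = -912/5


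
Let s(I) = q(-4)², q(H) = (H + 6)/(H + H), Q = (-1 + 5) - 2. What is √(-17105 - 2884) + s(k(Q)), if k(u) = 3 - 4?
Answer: 1/16 + 3*I*√2221 ≈ 0.0625 + 141.38*I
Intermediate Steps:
Q = 2 (Q = 4 - 2 = 2)
q(H) = (6 + H)/(2*H) (q(H) = (6 + H)/((2*H)) = (6 + H)*(1/(2*H)) = (6 + H)/(2*H))
k(u) = -1
s(I) = 1/16 (s(I) = ((½)*(6 - 4)/(-4))² = ((½)*(-¼)*2)² = (-¼)² = 1/16)
√(-17105 - 2884) + s(k(Q)) = √(-17105 - 2884) + 1/16 = √(-19989) + 1/16 = 3*I*√2221 + 1/16 = 1/16 + 3*I*√2221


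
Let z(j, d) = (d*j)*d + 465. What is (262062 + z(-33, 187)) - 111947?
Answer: -1003397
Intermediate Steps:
z(j, d) = 465 + j*d**2 (z(j, d) = j*d**2 + 465 = 465 + j*d**2)
(262062 + z(-33, 187)) - 111947 = (262062 + (465 - 33*187**2)) - 111947 = (262062 + (465 - 33*34969)) - 111947 = (262062 + (465 - 1153977)) - 111947 = (262062 - 1153512) - 111947 = -891450 - 111947 = -1003397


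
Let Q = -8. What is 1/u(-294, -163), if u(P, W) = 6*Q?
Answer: -1/48 ≈ -0.020833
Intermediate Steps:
u(P, W) = -48 (u(P, W) = 6*(-8) = -48)
1/u(-294, -163) = 1/(-48) = -1/48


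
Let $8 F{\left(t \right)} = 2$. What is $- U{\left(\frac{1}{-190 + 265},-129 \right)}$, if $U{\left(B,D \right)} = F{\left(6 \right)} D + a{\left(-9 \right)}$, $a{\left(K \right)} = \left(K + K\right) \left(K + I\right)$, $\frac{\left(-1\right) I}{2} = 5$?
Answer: $- \frac{1239}{4} \approx -309.75$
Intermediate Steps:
$I = -10$ ($I = \left(-2\right) 5 = -10$)
$F{\left(t \right)} = \frac{1}{4}$ ($F{\left(t \right)} = \frac{1}{8} \cdot 2 = \frac{1}{4}$)
$a{\left(K \right)} = 2 K \left(-10 + K\right)$ ($a{\left(K \right)} = \left(K + K\right) \left(K - 10\right) = 2 K \left(-10 + K\right)$)
$U{\left(B,D \right)} = 342 + \frac{D}{4}$ ($U{\left(B,D \right)} = \frac{D}{4} + 2 \left(-9\right) \left(-10 - 9\right) = \frac{D}{4} + 2 \left(-9\right) \left(-19\right) = \frac{D}{4} + 342 = 342 + \frac{D}{4}$)
$- U{\left(\frac{1}{-190 + 265},-129 \right)} = - (342 + \frac{1}{4} \left(-129\right)) = - (342 - \frac{129}{4}) = \left(-1\right) \frac{1239}{4} = - \frac{1239}{4}$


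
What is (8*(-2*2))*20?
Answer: -640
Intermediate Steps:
(8*(-2*2))*20 = (8*(-4))*20 = -32*20 = -640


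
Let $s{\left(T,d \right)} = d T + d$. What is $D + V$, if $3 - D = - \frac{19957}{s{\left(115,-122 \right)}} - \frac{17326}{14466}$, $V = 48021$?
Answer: $\frac{4915782891779}{102361416} \approx 48024.0$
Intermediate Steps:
$s{\left(T,d \right)} = d + T d$ ($s{\left(T,d \right)} = T d + d = d + T d$)
$D = \frac{285334043}{102361416}$ ($D = 3 - \left(- \frac{19957}{\left(-122\right) \left(1 + 115\right)} - \frac{17326}{14466}\right) = 3 - \left(- \frac{19957}{\left(-122\right) 116} - \frac{8663}{7233}\right) = 3 - \left(- \frac{19957}{-14152} - \frac{8663}{7233}\right) = 3 - \left(\left(-19957\right) \left(- \frac{1}{14152}\right) - \frac{8663}{7233}\right) = 3 - \left(\frac{19957}{14152} - \frac{8663}{7233}\right) = 3 - \frac{21750205}{102361416} = \frac{285334043}{102361416} \approx 2.7875$)
$D + V = \frac{285334043}{102361416} + 48021 = \frac{4915782891779}{102361416}$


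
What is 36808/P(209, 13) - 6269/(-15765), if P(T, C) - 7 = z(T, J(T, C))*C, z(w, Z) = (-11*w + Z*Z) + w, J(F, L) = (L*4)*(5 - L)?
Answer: 322523069/778638605 ≈ 0.41421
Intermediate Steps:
J(F, L) = 4*L*(5 - L) (J(F, L) = (4*L)*(5 - L) = 4*L*(5 - L))
z(w, Z) = Z**2 - 10*w (z(w, Z) = (-11*w + Z**2) + w = (Z**2 - 11*w) + w = Z**2 - 10*w)
P(T, C) = 7 + C*(-10*T + 16*C**2*(5 - C)**2) (P(T, C) = 7 + ((4*C*(5 - C))**2 - 10*T)*C = 7 + (16*C**2*(5 - C)**2 - 10*T)*C = 7 + (-10*T + 16*C**2*(5 - C)**2)*C = 7 + C*(-10*T + 16*C**2*(5 - C)**2))
36808/P(209, 13) - 6269/(-15765) = 36808/(7 - 10*13*209 + 16*13**3*(-5 + 13)**2) - 6269/(-15765) = 36808/(7 - 27170 + 16*2197*8**2) - 6269*(-1/15765) = 36808/(7 - 27170 + 16*2197*64) + 6269/15765 = 36808/(7 - 27170 + 2249728) + 6269/15765 = 36808/2222565 + 6269/15765 = 322523069/778638605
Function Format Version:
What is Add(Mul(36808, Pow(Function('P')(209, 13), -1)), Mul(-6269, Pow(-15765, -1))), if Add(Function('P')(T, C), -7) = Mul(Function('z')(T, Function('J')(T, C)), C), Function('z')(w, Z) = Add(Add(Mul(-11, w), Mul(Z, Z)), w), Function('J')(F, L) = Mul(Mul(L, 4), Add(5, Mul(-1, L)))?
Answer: Rational(322523069, 778638605) ≈ 0.41421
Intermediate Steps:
Function('J')(F, L) = Mul(4, L, Add(5, Mul(-1, L))) (Function('J')(F, L) = Mul(Mul(4, L), Add(5, Mul(-1, L))) = Mul(4, L, Add(5, Mul(-1, L))))
Function('z')(w, Z) = Add(Pow(Z, 2), Mul(-10, w)) (Function('z')(w, Z) = Add(Add(Mul(-11, w), Pow(Z, 2)), w) = Add(Add(Pow(Z, 2), Mul(-11, w)), w) = Add(Pow(Z, 2), Mul(-10, w)))
Function('P')(T, C) = Add(7, Mul(C, Add(Mul(-10, T), Mul(16, Pow(C, 2), Pow(Add(5, Mul(-1, C)), 2))))) (Function('P')(T, C) = Add(7, Mul(Add(Pow(Mul(4, C, Add(5, Mul(-1, C))), 2), Mul(-10, T)), C)) = Add(7, Mul(Add(Mul(16, Pow(C, 2), Pow(Add(5, Mul(-1, C)), 2)), Mul(-10, T)), C)) = Add(7, Mul(Add(Mul(-10, T), Mul(16, Pow(C, 2), Pow(Add(5, Mul(-1, C)), 2))), C)) = Add(7, Mul(C, Add(Mul(-10, T), Mul(16, Pow(C, 2), Pow(Add(5, Mul(-1, C)), 2))))))
Add(Mul(36808, Pow(Function('P')(209, 13), -1)), Mul(-6269, Pow(-15765, -1))) = Add(Mul(36808, Pow(Add(7, Mul(-10, 13, 209), Mul(16, Pow(13, 3), Pow(Add(-5, 13), 2))), -1)), Mul(-6269, Pow(-15765, -1))) = Add(Mul(36808, Pow(Add(7, -27170, Mul(16, 2197, Pow(8, 2))), -1)), Mul(-6269, Rational(-1, 15765))) = Add(Mul(36808, Pow(Add(7, -27170, Mul(16, 2197, 64)), -1)), Rational(6269, 15765)) = Add(Mul(36808, Pow(Add(7, -27170, 2249728), -1)), Rational(6269, 15765)) = Add(Mul(36808, Pow(2222565, -1)), Rational(6269, 15765)) = Add(Mul(36808, Rational(1, 2222565)), Rational(6269, 15765)) = Add(Rational(36808, 2222565), Rational(6269, 15765)) = Rational(322523069, 778638605)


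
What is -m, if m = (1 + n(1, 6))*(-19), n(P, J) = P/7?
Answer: 152/7 ≈ 21.714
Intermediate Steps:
n(P, J) = P/7 (n(P, J) = P*(1/7) = P/7)
m = -152/7 (m = (1 + (1/7)*1)*(-19) = (1 + 1/7)*(-19) = (8/7)*(-19) = -152/7 ≈ -21.714)
-m = -1*(-152/7) = 152/7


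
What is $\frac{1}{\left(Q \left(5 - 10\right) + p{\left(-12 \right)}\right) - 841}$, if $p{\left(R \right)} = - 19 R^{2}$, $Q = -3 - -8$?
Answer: $- \frac{1}{3602} \approx -0.00027762$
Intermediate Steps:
$Q = 5$ ($Q = -3 + 8 = 5$)
$\frac{1}{\left(Q \left(5 - 10\right) + p{\left(-12 \right)}\right) - 841} = \frac{1}{\left(5 \left(5 - 10\right) - 19 \left(-12\right)^{2}\right) - 841} = \frac{1}{\left(5 \left(-5\right) - 2736\right) - 841} = \frac{1}{\left(-25 - 2736\right) - 841} = \frac{1}{-2761 - 841} = \frac{1}{-3602} = - \frac{1}{3602}$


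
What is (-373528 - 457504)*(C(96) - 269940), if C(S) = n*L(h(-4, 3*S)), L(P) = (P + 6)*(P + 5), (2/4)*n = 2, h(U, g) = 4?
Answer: 224029606560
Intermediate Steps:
n = 4 (n = 2*2 = 4)
L(P) = (5 + P)*(6 + P) (L(P) = (6 + P)*(5 + P) = (5 + P)*(6 + P))
C(S) = 360 (C(S) = 4*(30 + 4**2 + 11*4) = 4*(30 + 16 + 44) = 4*90 = 360)
(-373528 - 457504)*(C(96) - 269940) = (-373528 - 457504)*(360 - 269940) = -831032*(-269580) = 224029606560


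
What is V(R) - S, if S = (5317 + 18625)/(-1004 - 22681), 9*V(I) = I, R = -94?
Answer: -670304/71055 ≈ -9.4336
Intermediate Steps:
V(I) = I/9
S = -23942/23685 (S = 23942/(-23685) = 23942*(-1/23685) = -23942/23685 ≈ -1.0109)
V(R) - S = (⅑)*(-94) - 1*(-23942/23685) = -94/9 + 23942/23685 = -670304/71055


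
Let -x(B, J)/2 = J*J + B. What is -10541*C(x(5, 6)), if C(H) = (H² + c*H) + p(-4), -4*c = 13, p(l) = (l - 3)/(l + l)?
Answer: -589568671/8 ≈ -7.3696e+7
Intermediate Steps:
p(l) = (-3 + l)/(2*l) (p(l) = (-3 + l)/((2*l)) = (-3 + l)*(1/(2*l)) = (-3 + l)/(2*l))
x(B, J) = -2*B - 2*J² (x(B, J) = -2*(J*J + B) = -2*(J² + B) = -2*(B + J²) = -2*B - 2*J²)
c = -13/4 (c = -¼*13 = -13/4 ≈ -3.2500)
C(H) = 7/8 + H² - 13*H/4 (C(H) = (H² - 13*H/4) + (½)*(-3 - 4)/(-4) = (H² - 13*H/4) + (½)*(-¼)*(-7) = (H² - 13*H/4) + 7/8 = 7/8 + H² - 13*H/4)
-10541*C(x(5, 6)) = -10541*(7/8 + (-2*5 - 2*6²)² - 13*(-2*5 - 2*6²)/4) = -10541*(7/8 + (-10 - 2*36)² - 13*(-10 - 2*36)/4) = -10541*(7/8 + (-10 - 72)² - 13*(-10 - 72)/4) = -10541*(7/8 + (-82)² - 13/4*(-82)) = -10541*(7/8 + 6724 + 533/2) = -10541*55931/8 = -589568671/8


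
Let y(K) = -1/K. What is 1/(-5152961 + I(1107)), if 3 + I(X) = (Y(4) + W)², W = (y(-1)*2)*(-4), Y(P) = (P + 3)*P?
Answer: -1/5152564 ≈ -1.9408e-7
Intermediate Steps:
Y(P) = P*(3 + P) (Y(P) = (3 + P)*P = P*(3 + P))
W = -8 (W = (-1/(-1)*2)*(-4) = (-1*(-1)*2)*(-4) = (1*2)*(-4) = 2*(-4) = -8)
I(X) = 397 (I(X) = -3 + (4*(3 + 4) - 8)² = -3 + (4*7 - 8)² = -3 + (28 - 8)² = -3 + 20² = -3 + 400 = 397)
1/(-5152961 + I(1107)) = 1/(-5152961 + 397) = 1/(-5152564) = -1/5152564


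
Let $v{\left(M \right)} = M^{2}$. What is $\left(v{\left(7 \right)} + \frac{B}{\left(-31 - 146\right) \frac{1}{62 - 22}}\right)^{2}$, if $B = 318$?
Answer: $\frac{1819801}{3481} \approx 522.78$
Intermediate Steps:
$\left(v{\left(7 \right)} + \frac{B}{\left(-31 - 146\right) \frac{1}{62 - 22}}\right)^{2} = \left(7^{2} + \frac{318}{\left(-31 - 146\right) \frac{1}{62 - 22}}\right)^{2} = \left(49 + \frac{318}{\left(-177\right) \frac{1}{40}}\right)^{2} = \left(49 + \frac{318}{- \frac{177}{40}}\right)^{2} = \left(49 + 318 \left(- \frac{40}{177}\right)\right)^{2} = \left(49 - \frac{4240}{59}\right)^{2} = \left(- \frac{1349}{59}\right)^{2} = \frac{1819801}{3481}$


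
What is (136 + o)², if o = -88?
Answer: 2304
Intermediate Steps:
(136 + o)² = (136 - 88)² = 48² = 2304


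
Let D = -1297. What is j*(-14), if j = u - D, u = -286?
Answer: -14154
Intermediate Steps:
j = 1011 (j = -286 - 1*(-1297) = -286 + 1297 = 1011)
j*(-14) = 1011*(-14) = -14154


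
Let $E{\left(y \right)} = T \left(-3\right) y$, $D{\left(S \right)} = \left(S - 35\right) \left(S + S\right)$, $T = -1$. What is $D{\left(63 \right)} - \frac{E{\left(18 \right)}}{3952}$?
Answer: $\frac{6971301}{1976} \approx 3528.0$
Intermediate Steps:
$D{\left(S \right)} = 2 S \left(-35 + S\right)$ ($D{\left(S \right)} = \left(-35 + S\right) 2 S = 2 S \left(-35 + S\right)$)
$E{\left(y \right)} = 3 y$ ($E{\left(y \right)} = \left(-1\right) \left(-3\right) y = 3 y$)
$D{\left(63 \right)} - \frac{E{\left(18 \right)}}{3952} = 2 \cdot 63 \left(-35 + 63\right) - \frac{3 \cdot 18}{3952} = 2 \cdot 63 \cdot 28 - 54 \cdot \frac{1}{3952} = 3528 - \frac{27}{1976} = \frac{6971301}{1976}$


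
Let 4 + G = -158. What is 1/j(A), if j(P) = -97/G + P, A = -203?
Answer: -162/32789 ≈ -0.0049407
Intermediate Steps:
G = -162 (G = -4 - 158 = -162)
j(P) = 97/162 + P (j(P) = -97/(-162) + P = -97*(-1/162) + P = 97/162 + P)
1/j(A) = 1/(97/162 - 203) = 1/(-32789/162) = -162/32789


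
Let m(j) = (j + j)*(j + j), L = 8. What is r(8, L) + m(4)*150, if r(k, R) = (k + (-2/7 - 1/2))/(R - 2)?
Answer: 806501/84 ≈ 9601.2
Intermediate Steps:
m(j) = 4*j**2 (m(j) = (2*j)*(2*j) = 4*j**2)
r(k, R) = (-11/14 + k)/(-2 + R) (r(k, R) = (k + (-2*1/7 - 1*1/2))/(-2 + R) = (k + (-2/7 - 1/2))/(-2 + R) = (k - 11/14)/(-2 + R) = (-11/14 + k)/(-2 + R))
r(8, L) + m(4)*150 = (-11/14 + 8)/(-2 + 8) + (4*4**2)*150 = (101/14)/6 + (4*16)*150 = (1/6)*(101/14) + 64*150 = 101/84 + 9600 = 806501/84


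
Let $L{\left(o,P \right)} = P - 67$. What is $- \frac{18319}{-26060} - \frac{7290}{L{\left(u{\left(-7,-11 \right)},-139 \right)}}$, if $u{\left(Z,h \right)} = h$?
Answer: $\frac{96875557}{2684180} \approx 36.091$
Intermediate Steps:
$L{\left(o,P \right)} = -67 + P$
$- \frac{18319}{-26060} - \frac{7290}{L{\left(u{\left(-7,-11 \right)},-139 \right)}} = - \frac{18319}{-26060} - \frac{7290}{-67 - 139} = \left(-18319\right) \left(- \frac{1}{26060}\right) - \frac{7290}{-206} = \frac{18319}{26060} - - \frac{3645}{103} = \frac{18319}{26060} + \frac{3645}{103} = \frac{96875557}{2684180}$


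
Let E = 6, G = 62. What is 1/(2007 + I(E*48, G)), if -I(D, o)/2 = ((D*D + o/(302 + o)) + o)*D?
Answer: -91/4350668787 ≈ -2.0916e-8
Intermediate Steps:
I(D, o) = -2*D*(o + D² + o/(302 + o)) (I(D, o) = -2*((D*D + o/(302 + o)) + o)*D = -2*((D² + o/(302 + o)) + o)*D = -2*(o + D² + o/(302 + o))*D = -2*D*(o + D² + o/(302 + o)))
1/(2007 + I(E*48, G)) = 1/(2007 - 2*6*48*(62² + 302*(6*48)² + 303*62 + 62*(6*48)²)/(302 + 62)) = 1/(2007 - 2*288*(3844 + 302*288² + 18786 + 62*288²)/364) = 1/(2007 - 2*288*1/364*(3844 + 302*82944 + 18786 + 62*82944)) = 1/(2007 - 2*288*1/364*(3844 + 25049088 + 18786 + 5142528)) = 1/(2007 - 2*288*1/364*30214246) = 1/(2007 - 4350851424/91) = 1/(-4350668787/91) = -91/4350668787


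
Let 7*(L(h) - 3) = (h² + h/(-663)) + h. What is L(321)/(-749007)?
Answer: -22847536/1158713829 ≈ -0.019718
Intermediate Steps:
L(h) = 3 + h²/7 + 662*h/4641 (L(h) = 3 + ((h² + h/(-663)) + h)/7 = 3 + ((h² - h/663) + h)/7 = 3 + (h² + 662*h/663)/7 = 3 + (h²/7 + 662*h/4641) = 3 + h²/7 + 662*h/4641)
L(321)/(-749007) = (3 + (⅐)*321² + (662/4641)*321)/(-749007) = (3 + (⅐)*103041 + 70834/1547)*(-1/749007) = (3 + 103041/7 + 70834/1547)*(-1/749007) = (22847536/1547)*(-1/749007) = -22847536/1158713829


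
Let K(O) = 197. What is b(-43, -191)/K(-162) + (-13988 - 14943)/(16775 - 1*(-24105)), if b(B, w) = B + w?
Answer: -2180761/1150480 ≈ -1.8955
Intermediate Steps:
b(-43, -191)/K(-162) + (-13988 - 14943)/(16775 - 1*(-24105)) = (-43 - 191)/197 + (-13988 - 14943)/(16775 - 1*(-24105)) = -234*1/197 - 28931/(16775 + 24105) = -234/197 - 28931/40880 = -234/197 - 28931*1/40880 = -234/197 - 4133/5840 = -2180761/1150480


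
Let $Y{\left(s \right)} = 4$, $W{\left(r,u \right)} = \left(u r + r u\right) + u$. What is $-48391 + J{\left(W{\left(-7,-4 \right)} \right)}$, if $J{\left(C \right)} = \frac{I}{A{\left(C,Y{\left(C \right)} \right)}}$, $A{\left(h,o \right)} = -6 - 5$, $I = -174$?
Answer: $- \frac{532127}{11} \approx -48375.0$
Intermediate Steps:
$W{\left(r,u \right)} = u + 2 r u$ ($W{\left(r,u \right)} = \left(r u + r u\right) + u = 2 r u + u = u + 2 r u$)
$A{\left(h,o \right)} = -11$
$J{\left(C \right)} = \frac{174}{11}$ ($J{\left(C \right)} = - \frac{174}{-11} = \left(-174\right) \left(- \frac{1}{11}\right) = \frac{174}{11}$)
$-48391 + J{\left(W{\left(-7,-4 \right)} \right)} = -48391 + \frac{174}{11} = - \frac{532127}{11}$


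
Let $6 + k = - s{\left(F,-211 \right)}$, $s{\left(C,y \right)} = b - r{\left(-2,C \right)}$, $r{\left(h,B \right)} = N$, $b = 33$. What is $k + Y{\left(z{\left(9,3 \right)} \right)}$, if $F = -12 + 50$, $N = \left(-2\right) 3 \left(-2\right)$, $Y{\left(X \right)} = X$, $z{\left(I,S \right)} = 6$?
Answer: $-21$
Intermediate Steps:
$N = 12$ ($N = \left(-6\right) \left(-2\right) = 12$)
$F = 38$
$r{\left(h,B \right)} = 12$
$s{\left(C,y \right)} = 21$ ($s{\left(C,y \right)} = 33 - 12 = 21$)
$k = -27$ ($k = -6 - 21 = -27$)
$k + Y{\left(z{\left(9,3 \right)} \right)} = -27 + 6 = -21$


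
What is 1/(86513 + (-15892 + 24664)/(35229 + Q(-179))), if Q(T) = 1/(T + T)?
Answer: 12611981/1091103452629 ≈ 1.1559e-5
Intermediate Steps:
Q(T) = 1/(2*T)
1/(86513 + (-15892 + 24664)/(35229 + Q(-179))) = 1/(86513 + (-15892 + 24664)/(35229 + (1/2)/(-179))) = 1/(86513 + 8772/(35229 + (1/2)*(-1/179))) = 1/(86513 + 8772/(35229 - 1/358)) = 1/(86513 + 8772/(12611981/358)) = 1/(86513 + 8772*(358/12611981)) = 1/(86513 + 3140376/12611981) = 1/(1091103452629/12611981) = 12611981/1091103452629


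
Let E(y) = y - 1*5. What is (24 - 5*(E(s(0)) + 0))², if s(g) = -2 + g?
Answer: 3481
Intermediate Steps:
E(y) = -5 + y (E(y) = y - 5 = -5 + y)
(24 - 5*(E(s(0)) + 0))² = (24 - 5*((-5 + (-2 + 0)) + 0))² = (24 - 5*((-5 - 2) + 0))² = (24 - 5*(-7 + 0))² = (24 - 5*(-7))² = (24 + 35)² = 59² = 3481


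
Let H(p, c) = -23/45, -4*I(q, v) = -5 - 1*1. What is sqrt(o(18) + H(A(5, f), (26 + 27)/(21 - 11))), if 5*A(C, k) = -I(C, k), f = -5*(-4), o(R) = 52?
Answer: sqrt(11585)/15 ≈ 7.1756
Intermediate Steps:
I(q, v) = 3/2 (I(q, v) = -(-5 - 1*1)/4 = -(-5 - 1)/4 = -1/4*(-6) = 3/2)
f = 20
A(C, k) = -3/10 (A(C, k) = (-1*3/2)/5 = (1/5)*(-3/2) = -3/10)
H(p, c) = -23/45 (H(p, c) = -23*1/45 = -23/45)
sqrt(o(18) + H(A(5, f), (26 + 27)/(21 - 11))) = sqrt(52 - 23/45) = sqrt(2317/45) = sqrt(11585)/15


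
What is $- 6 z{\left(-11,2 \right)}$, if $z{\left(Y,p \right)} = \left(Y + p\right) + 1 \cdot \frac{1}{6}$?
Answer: $53$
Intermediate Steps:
$z{\left(Y,p \right)} = \frac{1}{6} + Y + p$ ($z{\left(Y,p \right)} = \left(Y + p\right) + 1 \cdot \frac{1}{6} = \left(Y + p\right) + \frac{1}{6} = \frac{1}{6} + Y + p$)
$- 6 z{\left(-11,2 \right)} = - 6 \left(\frac{1}{6} - 11 + 2\right) = \left(-6\right) \left(- \frac{53}{6}\right) = 53$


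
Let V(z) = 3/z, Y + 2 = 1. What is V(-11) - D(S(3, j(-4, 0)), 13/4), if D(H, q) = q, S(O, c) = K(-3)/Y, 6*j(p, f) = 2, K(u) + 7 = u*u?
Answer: -155/44 ≈ -3.5227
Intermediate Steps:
Y = -1 (Y = -2 + 1 = -1)
K(u) = -7 + u² (K(u) = -7 + u*u = -7 + u²)
j(p, f) = ⅓ (j(p, f) = (⅙)*2 = ⅓)
S(O, c) = -2 (S(O, c) = (-7 + (-3)²)/(-1) = (-7 + 9)*(-1) = 2*(-1) = -2)
V(-11) - D(S(3, j(-4, 0)), 13/4) = 3/(-11) - 13/4 = 3*(-1/11) - 13/4 = -3/11 - 1*13/4 = -3/11 - 13/4 = -155/44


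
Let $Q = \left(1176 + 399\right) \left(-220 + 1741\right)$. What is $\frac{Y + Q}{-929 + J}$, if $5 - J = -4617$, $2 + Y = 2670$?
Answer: $\frac{2398243}{3693} \approx 649.4$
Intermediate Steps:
$Y = 2668$ ($Y = -2 + 2670 = 2668$)
$J = 4622$ ($J = 5 - -4617 = 5 + 4617 = 4622$)
$Q = 2395575$ ($Q = 1575 \cdot 1521 = 2395575$)
$\frac{Y + Q}{-929 + J} = \frac{2668 + 2395575}{-929 + 4622} = \frac{2398243}{3693}$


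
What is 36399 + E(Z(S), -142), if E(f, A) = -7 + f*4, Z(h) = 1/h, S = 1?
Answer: 36396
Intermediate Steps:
E(f, A) = -7 + 4*f
36399 + E(Z(S), -142) = 36399 + (-7 + 4/1) = 36399 + (-7 + 4*1) = 36399 + (-7 + 4) = 36399 - 3 = 36396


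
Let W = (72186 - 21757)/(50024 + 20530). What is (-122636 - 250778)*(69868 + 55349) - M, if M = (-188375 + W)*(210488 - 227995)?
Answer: -3531626291276999/70554 ≈ -5.0056e+10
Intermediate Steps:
W = 50429/70554 ≈ 0.71476
M = 232677822032747/70554 (M = (-188375 + 50429/70554)*(210488 - 227995) = -13290559321/70554*(-17507) = 232677822032747/70554 ≈ 3.2979e+9)
(-122636 - 250778)*(69868 + 55349) - M = (-122636 - 250778)*(69868 + 55349) - 1*232677822032747/70554 = -373414*125217 - 232677822032747/70554 = -46757780838 - 232677822032747/70554 = -3531626291276999/70554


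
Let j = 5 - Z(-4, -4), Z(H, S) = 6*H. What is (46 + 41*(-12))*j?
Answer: -12934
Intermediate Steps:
j = 29 (j = 5 - 6*(-4) = 5 - 1*(-24) = 5 + 24 = 29)
(46 + 41*(-12))*j = (46 + 41*(-12))*29 = (46 - 492)*29 = -446*29 = -12934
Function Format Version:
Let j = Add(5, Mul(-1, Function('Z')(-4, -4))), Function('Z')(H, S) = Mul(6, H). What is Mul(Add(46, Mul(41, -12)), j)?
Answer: -12934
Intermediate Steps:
j = 29 (j = Add(5, Mul(-1, Mul(6, -4))) = Add(5, Mul(-1, -24)) = Add(5, 24) = 29)
Mul(Add(46, Mul(41, -12)), j) = Mul(Add(46, Mul(41, -12)), 29) = Mul(Add(46, -492), 29) = Mul(-446, 29) = -12934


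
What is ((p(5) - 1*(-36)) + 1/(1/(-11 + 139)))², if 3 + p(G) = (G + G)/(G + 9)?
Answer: 1281424/49 ≈ 26152.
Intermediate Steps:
p(G) = -3 + 2*G/(9 + G) (p(G) = -3 + (G + G)/(G + 9) = -3 + (2*G)/(9 + G) = -3 + 2*G/(9 + G))
((p(5) - 1*(-36)) + 1/(1/(-11 + 139)))² = (((-27 - 1*5)/(9 + 5) - 1*(-36)) + 1/(1/(-11 + 139)))² = (((-27 - 5)/14 + 36) + 1/(1/128))² = (((1/14)*(-32) + 36) + 1/(1/128))² = ((-16/7 + 36) + 128)² = (236/7 + 128)² = (1132/7)² = 1281424/49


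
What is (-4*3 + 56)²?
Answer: 1936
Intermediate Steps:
(-4*3 + 56)² = (-12 + 56)² = 44² = 1936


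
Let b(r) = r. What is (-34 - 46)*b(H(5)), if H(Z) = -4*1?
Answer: 320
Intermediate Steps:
H(Z) = -4
(-34 - 46)*b(H(5)) = (-34 - 46)*(-4) = -80*(-4) = 320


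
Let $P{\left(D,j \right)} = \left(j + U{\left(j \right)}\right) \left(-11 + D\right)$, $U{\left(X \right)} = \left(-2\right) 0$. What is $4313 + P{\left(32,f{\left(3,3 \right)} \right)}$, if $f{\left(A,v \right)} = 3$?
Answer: $4376$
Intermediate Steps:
$U{\left(X \right)} = 0$
$P{\left(D,j \right)} = j \left(-11 + D\right)$ ($P{\left(D,j \right)} = \left(j + 0\right) \left(-11 + D\right) = j \left(-11 + D\right)$)
$4313 + P{\left(32,f{\left(3,3 \right)} \right)} = 4313 + 3 \left(-11 + 32\right) = 4313 + 3 \cdot 21 = 4313 + 63 = 4376$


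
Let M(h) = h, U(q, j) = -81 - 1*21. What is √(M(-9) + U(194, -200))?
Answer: I*√111 ≈ 10.536*I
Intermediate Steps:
U(q, j) = -102 (U(q, j) = -81 - 21 = -102)
√(M(-9) + U(194, -200)) = √(-9 - 102) = √(-111) = I*√111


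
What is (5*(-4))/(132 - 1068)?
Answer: 5/234 ≈ 0.021368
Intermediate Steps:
(5*(-4))/(132 - 1068) = -20/(-936) = -20*(-1/936) = 5/234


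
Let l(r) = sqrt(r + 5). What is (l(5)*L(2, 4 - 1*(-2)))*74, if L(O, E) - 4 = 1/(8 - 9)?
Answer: 222*sqrt(10) ≈ 702.03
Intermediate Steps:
L(O, E) = 3 (L(O, E) = 4 + 1/(8 - 9) = 4 + 1/(-1) = 4 - 1 = 3)
l(r) = sqrt(5 + r)
(l(5)*L(2, 4 - 1*(-2)))*74 = (sqrt(5 + 5)*3)*74 = (sqrt(10)*3)*74 = (3*sqrt(10))*74 = 222*sqrt(10)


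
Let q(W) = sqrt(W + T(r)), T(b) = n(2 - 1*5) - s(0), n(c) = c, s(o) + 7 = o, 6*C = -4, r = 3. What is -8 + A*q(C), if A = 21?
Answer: -8 + 7*sqrt(30) ≈ 30.341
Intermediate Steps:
C = -2/3 (C = (1/6)*(-4) = -2/3 ≈ -0.66667)
s(o) = -7 + o
T(b) = 4 (T(b) = (2 - 1*5) - (-7 + 0) = (2 - 5) - 1*(-7) = -3 + 7 = 4)
q(W) = sqrt(4 + W) (q(W) = sqrt(W + 4) = sqrt(4 + W))
-8 + A*q(C) = -8 + 21*sqrt(4 - 2/3) = -8 + 21*sqrt(10/3) = -8 + 21*(sqrt(30)/3) = -8 + 7*sqrt(30)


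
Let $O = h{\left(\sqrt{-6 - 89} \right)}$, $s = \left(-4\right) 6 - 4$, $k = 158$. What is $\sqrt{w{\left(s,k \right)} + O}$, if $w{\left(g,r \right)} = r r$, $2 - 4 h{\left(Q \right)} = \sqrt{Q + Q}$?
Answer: $\frac{\sqrt{99858 - \sqrt{2} \sqrt[4]{95} \sqrt{i}}}{2} \approx 158.0 - 0.0024699 i$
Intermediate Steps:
$s = -28$ ($s = -24 - 4 = -28$)
$h{\left(Q \right)} = \frac{1}{2} - \frac{\sqrt{2} \sqrt{Q}}{4}$ ($h{\left(Q \right)} = \frac{1}{2} - \frac{\sqrt{Q + Q}}{4} = \frac{1}{2} - \frac{\sqrt{2 Q}}{4} = \frac{1}{2} - \frac{\sqrt{2} \sqrt{Q}}{4}$)
$O = \frac{1}{2} - \frac{\sqrt{2} \sqrt[4]{95} \sqrt{i}}{4}$ ($O = \frac{1}{2} - \frac{\sqrt{2} \sqrt{\sqrt{-6 - 89}}}{4} = \frac{1}{2} - \frac{\sqrt{2} \sqrt{\sqrt{-95}}}{4} = \frac{1}{2} - \frac{\sqrt{2} \sqrt{i \sqrt{95}}}{4} = \frac{1}{2} - \frac{\sqrt{2} \sqrt[4]{95} \sqrt{i}}{4} \approx -0.2805 - 0.7805 i$)
$w{\left(g,r \right)} = r^{2}$
$\sqrt{w{\left(s,k \right)} + O} = \sqrt{158^{2} + \left(\frac{1}{2} - \frac{\sqrt[4]{95} \left(1 + i\right)}{4}\right)} = \sqrt{24964 + \left(\frac{1}{2} - \frac{\sqrt[4]{95} \left(1 + i\right)}{4}\right)} = \sqrt{\frac{49929}{2} - \frac{\sqrt[4]{95} \left(1 + i\right)}{4}}$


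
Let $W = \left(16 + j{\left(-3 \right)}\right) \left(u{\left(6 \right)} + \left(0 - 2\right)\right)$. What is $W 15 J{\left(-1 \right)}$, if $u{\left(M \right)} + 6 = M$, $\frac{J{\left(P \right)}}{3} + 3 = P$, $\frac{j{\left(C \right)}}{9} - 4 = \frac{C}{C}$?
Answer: $21960$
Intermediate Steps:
$j{\left(C \right)} = 45$ ($j{\left(C \right)} = 36 + 9 \frac{C}{C} = 36 + 9 \cdot 1 = 36 + 9 = 45$)
$J{\left(P \right)} = -9 + 3 P$
$u{\left(M \right)} = -6 + M$
$W = -122$ ($W = \left(16 + 45\right) \left(\left(-6 + 6\right) + \left(0 - 2\right)\right) = 61 \left(0 - 2\right) = 61 \left(-2\right) = -122$)
$W 15 J{\left(-1 \right)} = \left(-122\right) 15 \left(-9 + 3 \left(-1\right)\right) = - 1830 \left(-9 - 3\right) = \left(-1830\right) \left(-12\right) = 21960$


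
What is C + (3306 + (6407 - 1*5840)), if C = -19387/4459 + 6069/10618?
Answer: 183190959431/47345662 ≈ 3869.2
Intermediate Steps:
C = -178789495/47345662 (C = -19387*1/4459 + 6069*(1/10618) = -19387/4459 + 6069/10618 = -178789495/47345662 ≈ -3.7763)
C + (3306 + (6407 - 1*5840)) = -178789495/47345662 + (3306 + (6407 - 1*5840)) = -178789495/47345662 + (3306 + (6407 - 5840)) = -178789495/47345662 + (3306 + 567) = -178789495/47345662 + 3873 = 183190959431/47345662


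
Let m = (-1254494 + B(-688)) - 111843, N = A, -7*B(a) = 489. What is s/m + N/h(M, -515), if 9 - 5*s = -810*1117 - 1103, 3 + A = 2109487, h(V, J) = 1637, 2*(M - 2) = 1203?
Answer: 50437044295161/39144140440 ≈ 1288.5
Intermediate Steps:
M = 1207/2 (M = 2 + (½)*1203 = 2 + 1203/2 = 1207/2 ≈ 603.50)
B(a) = -489/7 (B(a) = -⅐*489 = -489/7)
A = 2109484 (A = -3 + 2109487 = 2109484)
N = 2109484
m = -9564848/7 (m = (-1254494 - 489/7) - 111843 = -8781947/7 - 111843 = -9564848/7 ≈ -1.3664e+6)
s = 905882/5 (s = 9/5 - (-810*1117 - 1103)/5 = 9/5 - (-904770 - 1103)/5 = 9/5 - ⅕*(-905873) = 9/5 + 905873/5 = 905882/5 ≈ 1.8118e+5)
s/m + N/h(M, -515) = 905882/(5*(-9564848/7)) + 2109484/1637 = (905882/5)*(-7/9564848) + 2109484*(1/1637) = -3170587/23912120 + 2109484/1637 = 50437044295161/39144140440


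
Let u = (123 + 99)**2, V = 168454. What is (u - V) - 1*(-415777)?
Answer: 296607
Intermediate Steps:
u = 49284 (u = 222**2 = 49284)
(u - V) - 1*(-415777) = (49284 - 1*168454) - 1*(-415777) = (49284 - 168454) + 415777 = -119170 + 415777 = 296607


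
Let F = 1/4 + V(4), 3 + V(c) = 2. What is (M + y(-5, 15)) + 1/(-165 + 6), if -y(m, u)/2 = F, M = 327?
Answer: 104461/318 ≈ 328.49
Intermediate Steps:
V(c) = -1 (V(c) = -3 + 2 = -1)
F = -3/4 (F = 1/4 - 1 = -3/4 ≈ -0.75000)
y(m, u) = 3/2 (y(m, u) = -2*(-3/4) = 3/2)
(M + y(-5, 15)) + 1/(-165 + 6) = (327 + 3/2) + 1/(-165 + 6) = 657/2 + 1/(-159) = 657/2 - 1/159 = 104461/318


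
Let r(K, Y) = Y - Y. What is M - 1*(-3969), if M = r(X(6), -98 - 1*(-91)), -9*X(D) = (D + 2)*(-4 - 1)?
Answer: 3969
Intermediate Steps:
X(D) = 10/9 + 5*D/9 (X(D) = -(D + 2)*(-4 - 1)/9 = -(2 + D)*(-5)/9 = -(-10 - 5*D)/9 = 10/9 + 5*D/9)
r(K, Y) = 0
M = 0
M - 1*(-3969) = 0 - 1*(-3969) = 0 + 3969 = 3969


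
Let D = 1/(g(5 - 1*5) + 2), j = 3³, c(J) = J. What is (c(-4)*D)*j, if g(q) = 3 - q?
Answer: -108/5 ≈ -21.600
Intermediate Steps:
j = 27
D = ⅕ (D = 1/((3 - (5 - 1*5)) + 2) = 1/((3 - (5 - 5)) + 2) = 1/((3 - 1*0) + 2) = 1/((3 + 0) + 2) = 1/(3 + 2) = 1/5 = ⅕ ≈ 0.20000)
(c(-4)*D)*j = -4*⅕*27 = -⅘*27 = -108/5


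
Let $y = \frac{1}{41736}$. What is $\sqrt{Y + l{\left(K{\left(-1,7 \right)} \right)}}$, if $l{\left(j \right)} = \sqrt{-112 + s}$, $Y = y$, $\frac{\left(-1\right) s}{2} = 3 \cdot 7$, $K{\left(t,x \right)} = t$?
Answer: $\frac{\sqrt{10434 + 435473424 i \sqrt{154}}}{20868} \approx 2.491 + 2.4909 i$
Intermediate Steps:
$s = -42$ ($s = - 2 \cdot 3 \cdot 7 = \left(-2\right) 21 = -42$)
$y = \frac{1}{41736} \approx 2.396 \cdot 10^{-5}$
$Y = \frac{1}{41736} \approx 2.396 \cdot 10^{-5}$
$l{\left(j \right)} = i \sqrt{154}$ ($l{\left(j \right)} = \sqrt{-112 - 42} = \sqrt{-154} = i \sqrt{154}$)
$\sqrt{Y + l{\left(K{\left(-1,7 \right)} \right)}} = \sqrt{\frac{1}{41736} + i \sqrt{154}}$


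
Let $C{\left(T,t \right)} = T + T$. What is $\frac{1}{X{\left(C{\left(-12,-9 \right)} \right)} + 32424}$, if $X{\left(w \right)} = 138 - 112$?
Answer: $\frac{1}{32450} \approx 3.0817 \cdot 10^{-5}$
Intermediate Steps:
$C{\left(T,t \right)} = 2 T$
$X{\left(w \right)} = 26$ ($X{\left(w \right)} = 138 - 112 = 26$)
$\frac{1}{X{\left(C{\left(-12,-9 \right)} \right)} + 32424} = \frac{1}{26 + 32424} = \frac{1}{32450}$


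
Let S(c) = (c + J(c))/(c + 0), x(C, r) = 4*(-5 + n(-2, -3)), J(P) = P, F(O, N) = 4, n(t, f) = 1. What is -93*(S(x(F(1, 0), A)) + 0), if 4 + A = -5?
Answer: -186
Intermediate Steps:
A = -9 (A = -4 - 5 = -9)
x(C, r) = -16 (x(C, r) = 4*(-5 + 1) = 4*(-4) = -16)
S(c) = 2 (S(c) = (c + c)/(c + 0) = (2*c)/c = 2)
-93*(S(x(F(1, 0), A)) + 0) = -93*(2 + 0) = -93*2 = -186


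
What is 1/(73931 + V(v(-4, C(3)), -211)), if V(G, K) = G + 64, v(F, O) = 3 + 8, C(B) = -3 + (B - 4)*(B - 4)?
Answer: 1/74006 ≈ 1.3512e-5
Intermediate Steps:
C(B) = -3 + (-4 + B)² (C(B) = -3 + (-4 + B)*(-4 + B) = -3 + (-4 + B)²)
v(F, O) = 11
V(G, K) = 64 + G
1/(73931 + V(v(-4, C(3)), -211)) = 1/(73931 + (64 + 11)) = 1/(73931 + 75) = 1/74006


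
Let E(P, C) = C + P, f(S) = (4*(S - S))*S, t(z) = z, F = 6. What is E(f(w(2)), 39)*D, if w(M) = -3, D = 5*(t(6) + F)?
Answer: 2340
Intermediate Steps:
D = 60 (D = 5*(6 + 6) = 5*12 = 60)
f(S) = 0 (f(S) = (4*0)*S = 0*S = 0)
E(f(w(2)), 39)*D = (39 + 0)*60 = 39*60 = 2340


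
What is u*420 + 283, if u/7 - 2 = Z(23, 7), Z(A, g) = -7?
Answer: -14417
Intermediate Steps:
u = -35 (u = 14 + 7*(-7) = 14 - 49 = -35)
u*420 + 283 = -35*420 + 283 = -14700 + 283 = -14417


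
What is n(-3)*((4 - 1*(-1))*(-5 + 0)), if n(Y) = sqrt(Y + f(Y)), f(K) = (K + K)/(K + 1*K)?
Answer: -25*I*sqrt(2) ≈ -35.355*I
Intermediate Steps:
f(K) = 1 (f(K) = (2*K)/(K + K) = (2*K)/((2*K)) = (2*K)*(1/(2*K)) = 1)
n(Y) = sqrt(1 + Y) (n(Y) = sqrt(Y + 1) = sqrt(1 + Y))
n(-3)*((4 - 1*(-1))*(-5 + 0)) = sqrt(1 - 3)*((4 - 1*(-1))*(-5 + 0)) = sqrt(-2)*((4 + 1)*(-5)) = (I*sqrt(2))*(5*(-5)) = (I*sqrt(2))*(-25) = -25*I*sqrt(2)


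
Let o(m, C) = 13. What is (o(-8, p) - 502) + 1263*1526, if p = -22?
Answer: 1926849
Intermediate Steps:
(o(-8, p) - 502) + 1263*1526 = (13 - 502) + 1263*1526 = -489 + 1927338 = 1926849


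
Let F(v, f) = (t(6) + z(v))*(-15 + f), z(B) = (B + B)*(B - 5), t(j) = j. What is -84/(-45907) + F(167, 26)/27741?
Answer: 9109551874/424502029 ≈ 21.459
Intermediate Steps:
z(B) = 2*B*(-5 + B) (z(B) = (2*B)*(-5 + B) = 2*B*(-5 + B))
F(v, f) = (-15 + f)*(6 + 2*v*(-5 + v)) (F(v, f) = (6 + 2*v*(-5 + v))*(-15 + f) = (-15 + f)*(6 + 2*v*(-5 + v)))
-84/(-45907) + F(167, 26)/27741 = -84/(-45907) + (-90 + 6*26 - 30*167*(-5 + 167) + 2*26*167*(-5 + 167))/27741 = -84*(-1/45907) + (-90 + 156 - 30*167*162 + 2*26*167*162)*(1/27741) = 84/45907 + (-90 + 156 - 811620 + 1406808)*(1/27741) = 84/45907 + 595254*(1/27741) = 84/45907 + 198418/9247 = 9109551874/424502029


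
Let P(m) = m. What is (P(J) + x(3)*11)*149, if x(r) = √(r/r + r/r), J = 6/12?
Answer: 149/2 + 1639*√2 ≈ 2392.4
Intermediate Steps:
J = ½ (J = 6*(1/12) = ½ ≈ 0.50000)
x(r) = √2 (x(r) = √(1 + 1) = √2)
(P(J) + x(3)*11)*149 = (½ + √2*11)*149 = (½ + 11*√2)*149 = 149/2 + 1639*√2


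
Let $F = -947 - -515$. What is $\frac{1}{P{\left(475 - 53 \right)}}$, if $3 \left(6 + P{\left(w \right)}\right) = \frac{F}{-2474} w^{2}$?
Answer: $\frac{1237}{12814626} \approx 9.653 \cdot 10^{-5}$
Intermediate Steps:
$F = -432$ ($F = -947 + 515 = -432$)
$P{\left(w \right)} = -6 + \frac{72 w^{2}}{1237}$ ($P{\left(w \right)} = -6 + \frac{- \frac{432}{-2474} w^{2}}{3} = -6 + \frac{\left(-432\right) \left(- \frac{1}{2474}\right) w^{2}}{3} = -6 + \frac{\frac{216}{1237} w^{2}}{3} = -6 + \frac{72 w^{2}}{1237}$)
$\frac{1}{P{\left(475 - 53 \right)}} = \frac{1}{-6 + \frac{72 \left(475 - 53\right)^{2}}{1237}} = \frac{1}{-6 + \frac{72 \cdot 422^{2}}{1237}} = \frac{1}{-6 + \frac{72}{1237} \cdot 178084} = \frac{1}{-6 + \frac{12822048}{1237}} = \frac{1}{\frac{12814626}{1237}} = \frac{1237}{12814626}$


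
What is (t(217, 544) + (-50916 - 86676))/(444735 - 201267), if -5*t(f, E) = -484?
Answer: -171869/304335 ≈ -0.56474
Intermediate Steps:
t(f, E) = 484/5 (t(f, E) = -⅕*(-484) = 484/5)
(t(217, 544) + (-50916 - 86676))/(444735 - 201267) = (484/5 + (-50916 - 86676))/(444735 - 201267) = (484/5 - 137592)/243468 = -687476/5*1/243468 = -171869/304335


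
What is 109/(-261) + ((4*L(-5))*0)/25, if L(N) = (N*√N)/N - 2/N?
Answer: -109/261 ≈ -0.41762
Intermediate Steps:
L(N) = √N - 2/N (L(N) = N^(3/2)/N - 2/N = √N - 2/N)
109/(-261) + ((4*L(-5))*0)/25 = 109/(-261) + ((4*((-2 + (-5)^(3/2))/(-5)))*0)/25 = 109*(-1/261) + ((4*(-(-2 - 5*I*√5)/5))*0)*(1/25) = -109/261 + ((4*(⅖ + I*√5))*0)*(1/25) = -109/261 + ((8/5 + 4*I*√5)*0)*(1/25) = -109/261 + 0*(1/25) = -109/261 + 0 = -109/261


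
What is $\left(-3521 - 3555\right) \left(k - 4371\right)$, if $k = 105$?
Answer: $30186216$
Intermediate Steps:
$\left(-3521 - 3555\right) \left(k - 4371\right) = \left(-3521 - 3555\right) \left(105 - 4371\right) = \left(-7076\right) \left(-4266\right) = 30186216$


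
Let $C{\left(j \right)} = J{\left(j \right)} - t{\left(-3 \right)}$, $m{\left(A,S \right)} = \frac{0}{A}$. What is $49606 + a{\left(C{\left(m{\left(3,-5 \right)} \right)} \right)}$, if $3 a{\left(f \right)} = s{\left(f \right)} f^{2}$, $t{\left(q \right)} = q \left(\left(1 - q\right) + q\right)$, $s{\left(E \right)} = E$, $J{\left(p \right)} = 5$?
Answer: $\frac{149330}{3} \approx 49777.0$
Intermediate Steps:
$t{\left(q \right)} = q$ ($t{\left(q \right)} = q 1 = q$)
$m{\left(A,S \right)} = 0$
$C{\left(j \right)} = 8$ ($C{\left(j \right)} = 5 - -3 = 5 + 3 = 8$)
$a{\left(f \right)} = \frac{f^{3}}{3}$ ($a{\left(f \right)} = \frac{f f^{2}}{3} = \frac{f^{3}}{3}$)
$49606 + a{\left(C{\left(m{\left(3,-5 \right)} \right)} \right)} = 49606 + \frac{8^{3}}{3} = 49606 + \frac{1}{3} \cdot 512 = 49606 + \frac{512}{3} = \frac{149330}{3}$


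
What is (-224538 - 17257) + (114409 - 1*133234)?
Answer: -260620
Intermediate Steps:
(-224538 - 17257) + (114409 - 1*133234) = -241795 + (114409 - 133234) = -241795 - 18825 = -260620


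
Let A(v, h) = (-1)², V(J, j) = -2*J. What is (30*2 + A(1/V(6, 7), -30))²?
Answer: 3721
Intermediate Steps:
A(v, h) = 1
(30*2 + A(1/V(6, 7), -30))² = (30*2 + 1)² = (60 + 1)² = 61² = 3721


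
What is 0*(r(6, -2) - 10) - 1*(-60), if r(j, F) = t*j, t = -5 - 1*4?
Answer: 60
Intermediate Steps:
t = -9 (t = -5 - 4 = -9)
r(j, F) = -9*j
0*(r(6, -2) - 10) - 1*(-60) = 0*(-9*6 - 10) - 1*(-60) = 0*(-54 - 10) + 60 = 0*(-64) + 60 = 0 + 60 = 60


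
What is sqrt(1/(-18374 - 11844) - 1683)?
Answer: I*sqrt(1536793653110)/30218 ≈ 41.024*I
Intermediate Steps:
sqrt(1/(-18374 - 11844) - 1683) = sqrt(1/(-30218) - 1683) = sqrt(-1/30218 - 1683) = sqrt(-50856895/30218) = I*sqrt(1536793653110)/30218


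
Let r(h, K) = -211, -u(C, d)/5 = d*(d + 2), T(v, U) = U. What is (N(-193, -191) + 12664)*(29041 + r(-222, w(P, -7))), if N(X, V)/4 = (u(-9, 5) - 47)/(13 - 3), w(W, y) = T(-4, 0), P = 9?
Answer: 362543016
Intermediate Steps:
w(W, y) = 0
u(C, d) = -5*d*(2 + d) (u(C, d) = -5*d*(d + 2) = -5*d*(2 + d))
N(X, V) = -444/5 (N(X, V) = 4*((-5*5*(2 + 5) - 47)/(13 - 3)) = 4*((-5*5*7 - 47)/10) = 4*((-175 - 47)*(1/10)) = 4*(-222*1/10) = 4*(-111/5) = -444/5)
(N(-193, -191) + 12664)*(29041 + r(-222, w(P, -7))) = (-444/5 + 12664)*(29041 - 211) = (62876/5)*28830 = 362543016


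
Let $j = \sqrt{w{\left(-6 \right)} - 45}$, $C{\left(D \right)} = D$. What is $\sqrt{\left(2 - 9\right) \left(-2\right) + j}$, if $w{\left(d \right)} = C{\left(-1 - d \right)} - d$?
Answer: $\sqrt{14 + i \sqrt{34}} \approx 3.8188 + 0.76346 i$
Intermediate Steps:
$w{\left(d \right)} = -1 - 2 d$ ($w{\left(d \right)} = \left(-1 - d\right) - d = -1 - 2 d$)
$j = i \sqrt{34}$ ($j = \sqrt{\left(-1 - -12\right) - 45} = \sqrt{\left(-1 + 12\right) - 45} = \sqrt{11 - 45} = \sqrt{-34} = i \sqrt{34} \approx 5.8309 i$)
$\sqrt{\left(2 - 9\right) \left(-2\right) + j} = \sqrt{\left(2 - 9\right) \left(-2\right) + i \sqrt{34}} = \sqrt{\left(-7\right) \left(-2\right) + i \sqrt{34}} = \sqrt{14 + i \sqrt{34}}$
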